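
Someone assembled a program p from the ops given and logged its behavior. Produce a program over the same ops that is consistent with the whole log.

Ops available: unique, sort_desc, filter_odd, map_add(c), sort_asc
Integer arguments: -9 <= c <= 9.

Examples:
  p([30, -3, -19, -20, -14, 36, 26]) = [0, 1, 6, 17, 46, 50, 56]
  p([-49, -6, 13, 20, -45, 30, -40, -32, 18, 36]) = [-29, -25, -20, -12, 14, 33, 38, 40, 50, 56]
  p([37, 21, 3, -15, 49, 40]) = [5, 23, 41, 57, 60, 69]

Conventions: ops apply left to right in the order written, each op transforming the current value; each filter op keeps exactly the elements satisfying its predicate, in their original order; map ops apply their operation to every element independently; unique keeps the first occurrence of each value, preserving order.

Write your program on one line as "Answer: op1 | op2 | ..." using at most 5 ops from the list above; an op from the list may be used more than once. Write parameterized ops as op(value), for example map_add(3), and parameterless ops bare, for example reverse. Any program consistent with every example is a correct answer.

map_add(9) | map_add(9) | sort_desc | map_add(2) | sort_asc

Check, running the answer program on each example:
  [30, -3, -19, -20, -14, 36, 26] -> [39, 6, -10, -11, -5, 45, 35] -> [48, 15, -1, -2, 4, 54, 44] -> [54, 48, 44, 15, 4, -1, -2] -> [56, 50, 46, 17, 6, 1, 0] -> [0, 1, 6, 17, 46, 50, 56]
  [-49, -6, 13, 20, -45, 30, -40, -32, 18, 36] -> [-40, 3, 22, 29, -36, 39, -31, -23, 27, 45] -> [-31, 12, 31, 38, -27, 48, -22, -14, 36, 54] -> [54, 48, 38, 36, 31, 12, -14, -22, -27, -31] -> [56, 50, 40, 38, 33, 14, -12, -20, -25, -29] -> [-29, -25, -20, -12, 14, 33, 38, 40, 50, 56]
  [37, 21, 3, -15, 49, 40] -> [46, 30, 12, -6, 58, 49] -> [55, 39, 21, 3, 67, 58] -> [67, 58, 55, 39, 21, 3] -> [69, 60, 57, 41, 23, 5] -> [5, 23, 41, 57, 60, 69]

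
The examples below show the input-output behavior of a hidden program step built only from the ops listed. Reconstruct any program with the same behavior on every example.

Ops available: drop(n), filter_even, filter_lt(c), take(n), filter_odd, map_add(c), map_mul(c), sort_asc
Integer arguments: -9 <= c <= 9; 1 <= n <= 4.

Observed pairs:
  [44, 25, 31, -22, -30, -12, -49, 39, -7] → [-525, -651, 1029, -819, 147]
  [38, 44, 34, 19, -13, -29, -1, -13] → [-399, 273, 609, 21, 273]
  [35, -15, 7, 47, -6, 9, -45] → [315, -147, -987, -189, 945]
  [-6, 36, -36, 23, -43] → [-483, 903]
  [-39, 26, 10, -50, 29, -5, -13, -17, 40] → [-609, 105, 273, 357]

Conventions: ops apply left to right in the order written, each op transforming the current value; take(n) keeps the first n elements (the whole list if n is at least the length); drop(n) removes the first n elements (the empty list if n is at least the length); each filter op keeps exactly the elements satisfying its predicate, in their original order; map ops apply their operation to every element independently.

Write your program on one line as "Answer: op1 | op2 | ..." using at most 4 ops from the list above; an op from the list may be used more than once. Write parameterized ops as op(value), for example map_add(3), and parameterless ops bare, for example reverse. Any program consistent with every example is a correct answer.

drop(1) | map_mul(7) | map_mul(-3) | filter_odd

Check, running the answer program on each example:
  [44, 25, 31, -22, -30, -12, -49, 39, -7] -> [25, 31, -22, -30, -12, -49, 39, -7] -> [175, 217, -154, -210, -84, -343, 273, -49] -> [-525, -651, 462, 630, 252, 1029, -819, 147] -> [-525, -651, 1029, -819, 147]
  [38, 44, 34, 19, -13, -29, -1, -13] -> [44, 34, 19, -13, -29, -1, -13] -> [308, 238, 133, -91, -203, -7, -91] -> [-924, -714, -399, 273, 609, 21, 273] -> [-399, 273, 609, 21, 273]
  [35, -15, 7, 47, -6, 9, -45] -> [-15, 7, 47, -6, 9, -45] -> [-105, 49, 329, -42, 63, -315] -> [315, -147, -987, 126, -189, 945] -> [315, -147, -987, -189, 945]
  [-6, 36, -36, 23, -43] -> [36, -36, 23, -43] -> [252, -252, 161, -301] -> [-756, 756, -483, 903] -> [-483, 903]
  [-39, 26, 10, -50, 29, -5, -13, -17, 40] -> [26, 10, -50, 29, -5, -13, -17, 40] -> [182, 70, -350, 203, -35, -91, -119, 280] -> [-546, -210, 1050, -609, 105, 273, 357, -840] -> [-609, 105, 273, 357]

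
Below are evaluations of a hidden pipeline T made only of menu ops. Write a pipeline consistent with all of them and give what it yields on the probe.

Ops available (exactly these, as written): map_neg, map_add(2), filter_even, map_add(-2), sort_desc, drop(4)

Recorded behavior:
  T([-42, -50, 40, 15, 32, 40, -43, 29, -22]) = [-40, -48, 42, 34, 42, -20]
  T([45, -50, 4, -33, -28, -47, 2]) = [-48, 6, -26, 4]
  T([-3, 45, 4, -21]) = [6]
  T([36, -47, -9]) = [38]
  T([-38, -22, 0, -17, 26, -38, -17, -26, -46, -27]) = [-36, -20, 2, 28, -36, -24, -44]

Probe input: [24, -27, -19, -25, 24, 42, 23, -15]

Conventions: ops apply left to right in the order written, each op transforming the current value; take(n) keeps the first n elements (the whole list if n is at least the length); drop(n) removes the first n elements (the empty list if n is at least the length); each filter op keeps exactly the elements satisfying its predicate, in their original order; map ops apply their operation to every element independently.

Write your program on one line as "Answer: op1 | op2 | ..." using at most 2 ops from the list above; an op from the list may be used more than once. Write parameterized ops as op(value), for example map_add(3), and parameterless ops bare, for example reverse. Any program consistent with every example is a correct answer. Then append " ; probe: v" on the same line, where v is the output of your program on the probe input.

map_add(2) | filter_even ; probe: [26, 26, 44]

Check, running the answer program on each example:
  [-42, -50, 40, 15, 32, 40, -43, 29, -22] -> [-40, -48, 42, 17, 34, 42, -41, 31, -20] -> [-40, -48, 42, 34, 42, -20]
  [45, -50, 4, -33, -28, -47, 2] -> [47, -48, 6, -31, -26, -45, 4] -> [-48, 6, -26, 4]
  [-3, 45, 4, -21] -> [-1, 47, 6, -19] -> [6]
  [36, -47, -9] -> [38, -45, -7] -> [38]
  [-38, -22, 0, -17, 26, -38, -17, -26, -46, -27] -> [-36, -20, 2, -15, 28, -36, -15, -24, -44, -25] -> [-36, -20, 2, 28, -36, -24, -44]
  probe: [24, -27, -19, -25, 24, 42, 23, -15] -> [26, -25, -17, -23, 26, 44, 25, -13] -> [26, 26, 44]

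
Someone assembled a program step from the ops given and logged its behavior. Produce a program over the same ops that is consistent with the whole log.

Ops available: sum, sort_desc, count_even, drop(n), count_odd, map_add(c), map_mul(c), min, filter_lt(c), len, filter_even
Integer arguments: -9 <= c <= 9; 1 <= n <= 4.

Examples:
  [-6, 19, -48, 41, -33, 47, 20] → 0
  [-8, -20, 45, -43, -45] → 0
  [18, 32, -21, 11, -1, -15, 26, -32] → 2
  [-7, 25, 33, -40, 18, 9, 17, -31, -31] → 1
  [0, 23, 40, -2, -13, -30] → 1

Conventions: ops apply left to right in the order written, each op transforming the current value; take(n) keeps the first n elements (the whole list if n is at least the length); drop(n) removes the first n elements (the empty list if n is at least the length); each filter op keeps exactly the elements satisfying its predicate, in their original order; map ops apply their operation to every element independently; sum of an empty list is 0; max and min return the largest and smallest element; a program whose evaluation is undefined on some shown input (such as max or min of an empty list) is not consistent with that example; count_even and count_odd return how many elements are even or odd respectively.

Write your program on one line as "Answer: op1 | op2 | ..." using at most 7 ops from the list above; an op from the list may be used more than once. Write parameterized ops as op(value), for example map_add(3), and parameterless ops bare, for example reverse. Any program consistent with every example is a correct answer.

drop(3) | drop(1) | filter_lt(8) | map_add(-3) | drop(1) | len

Check, running the answer program on each example:
  [-6, 19, -48, 41, -33, 47, 20] -> [41, -33, 47, 20] -> [-33, 47, 20] -> [-33] -> [-36] -> [] -> 0
  [-8, -20, 45, -43, -45] -> [-43, -45] -> [-45] -> [-45] -> [-48] -> [] -> 0
  [18, 32, -21, 11, -1, -15, 26, -32] -> [11, -1, -15, 26, -32] -> [-1, -15, 26, -32] -> [-1, -15, -32] -> [-4, -18, -35] -> [-18, -35] -> 2
  [-7, 25, 33, -40, 18, 9, 17, -31, -31] -> [-40, 18, 9, 17, -31, -31] -> [18, 9, 17, -31, -31] -> [-31, -31] -> [-34, -34] -> [-34] -> 1
  [0, 23, 40, -2, -13, -30] -> [-2, -13, -30] -> [-13, -30] -> [-13, -30] -> [-16, -33] -> [-33] -> 1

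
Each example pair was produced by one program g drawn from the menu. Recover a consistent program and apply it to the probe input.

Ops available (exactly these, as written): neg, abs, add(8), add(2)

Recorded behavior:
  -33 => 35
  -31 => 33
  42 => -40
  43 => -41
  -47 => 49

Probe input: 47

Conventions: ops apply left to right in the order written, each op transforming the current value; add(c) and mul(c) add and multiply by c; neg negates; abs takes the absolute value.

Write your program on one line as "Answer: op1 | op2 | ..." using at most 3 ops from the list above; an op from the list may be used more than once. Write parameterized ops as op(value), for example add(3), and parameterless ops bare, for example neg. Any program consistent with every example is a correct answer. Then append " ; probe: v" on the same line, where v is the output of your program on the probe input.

neg | add(2) ; probe: -45

Check, running the answer program on each example:
  -33 -> 33 -> 35
  -31 -> 31 -> 33
  42 -> -42 -> -40
  43 -> -43 -> -41
  -47 -> 47 -> 49
  probe: 47 -> -47 -> -45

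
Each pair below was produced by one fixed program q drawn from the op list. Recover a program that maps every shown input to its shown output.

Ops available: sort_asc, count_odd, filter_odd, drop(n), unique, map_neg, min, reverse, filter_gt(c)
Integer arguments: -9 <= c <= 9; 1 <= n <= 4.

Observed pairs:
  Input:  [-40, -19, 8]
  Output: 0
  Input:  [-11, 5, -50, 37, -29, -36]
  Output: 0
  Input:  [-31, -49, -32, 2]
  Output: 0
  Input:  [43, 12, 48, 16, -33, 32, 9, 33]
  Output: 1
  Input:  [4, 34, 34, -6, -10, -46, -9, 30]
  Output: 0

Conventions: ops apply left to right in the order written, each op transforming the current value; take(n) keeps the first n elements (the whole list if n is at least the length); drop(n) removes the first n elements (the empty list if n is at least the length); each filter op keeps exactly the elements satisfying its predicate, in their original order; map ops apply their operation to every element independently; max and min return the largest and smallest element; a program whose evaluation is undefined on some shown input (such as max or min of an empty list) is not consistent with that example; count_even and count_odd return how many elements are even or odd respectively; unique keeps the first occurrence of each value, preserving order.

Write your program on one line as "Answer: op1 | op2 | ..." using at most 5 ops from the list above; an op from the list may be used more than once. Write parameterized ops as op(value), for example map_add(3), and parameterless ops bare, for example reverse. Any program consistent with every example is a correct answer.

sort_asc | drop(3) | drop(3) | count_odd

Check, running the answer program on each example:
  [-40, -19, 8] -> [-40, -19, 8] -> [] -> [] -> 0
  [-11, 5, -50, 37, -29, -36] -> [-50, -36, -29, -11, 5, 37] -> [-11, 5, 37] -> [] -> 0
  [-31, -49, -32, 2] -> [-49, -32, -31, 2] -> [2] -> [] -> 0
  [43, 12, 48, 16, -33, 32, 9, 33] -> [-33, 9, 12, 16, 32, 33, 43, 48] -> [16, 32, 33, 43, 48] -> [43, 48] -> 1
  [4, 34, 34, -6, -10, -46, -9, 30] -> [-46, -10, -9, -6, 4, 30, 34, 34] -> [-6, 4, 30, 34, 34] -> [34, 34] -> 0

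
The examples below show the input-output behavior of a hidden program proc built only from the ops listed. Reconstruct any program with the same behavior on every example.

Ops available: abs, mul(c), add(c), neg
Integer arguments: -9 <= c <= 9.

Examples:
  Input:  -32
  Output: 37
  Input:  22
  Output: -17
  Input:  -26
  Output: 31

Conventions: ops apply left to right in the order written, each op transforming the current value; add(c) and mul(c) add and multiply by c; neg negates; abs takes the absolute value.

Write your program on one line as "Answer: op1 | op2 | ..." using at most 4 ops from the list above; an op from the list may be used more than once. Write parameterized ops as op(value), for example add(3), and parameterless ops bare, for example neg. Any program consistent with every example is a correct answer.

add(-7) | neg | add(-2)

Check, running the answer program on each example:
  -32 -> -39 -> 39 -> 37
  22 -> 15 -> -15 -> -17
  -26 -> -33 -> 33 -> 31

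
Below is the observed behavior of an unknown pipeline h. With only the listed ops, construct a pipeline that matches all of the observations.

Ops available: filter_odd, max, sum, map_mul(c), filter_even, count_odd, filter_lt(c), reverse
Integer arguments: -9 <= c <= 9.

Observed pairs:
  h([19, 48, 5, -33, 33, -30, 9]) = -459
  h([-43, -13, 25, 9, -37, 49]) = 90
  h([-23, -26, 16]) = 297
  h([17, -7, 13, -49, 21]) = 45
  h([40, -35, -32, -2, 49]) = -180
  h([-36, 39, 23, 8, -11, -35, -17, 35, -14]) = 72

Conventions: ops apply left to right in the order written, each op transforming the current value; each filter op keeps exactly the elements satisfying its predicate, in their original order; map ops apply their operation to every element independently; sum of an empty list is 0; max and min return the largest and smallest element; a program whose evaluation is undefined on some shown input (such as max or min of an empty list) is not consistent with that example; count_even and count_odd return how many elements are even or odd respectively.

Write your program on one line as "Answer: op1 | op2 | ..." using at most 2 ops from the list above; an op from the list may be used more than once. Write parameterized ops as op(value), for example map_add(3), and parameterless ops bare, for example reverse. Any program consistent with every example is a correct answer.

map_mul(-9) | sum

Check, running the answer program on each example:
  [19, 48, 5, -33, 33, -30, 9] -> [-171, -432, -45, 297, -297, 270, -81] -> -459
  [-43, -13, 25, 9, -37, 49] -> [387, 117, -225, -81, 333, -441] -> 90
  [-23, -26, 16] -> [207, 234, -144] -> 297
  [17, -7, 13, -49, 21] -> [-153, 63, -117, 441, -189] -> 45
  [40, -35, -32, -2, 49] -> [-360, 315, 288, 18, -441] -> -180
  [-36, 39, 23, 8, -11, -35, -17, 35, -14] -> [324, -351, -207, -72, 99, 315, 153, -315, 126] -> 72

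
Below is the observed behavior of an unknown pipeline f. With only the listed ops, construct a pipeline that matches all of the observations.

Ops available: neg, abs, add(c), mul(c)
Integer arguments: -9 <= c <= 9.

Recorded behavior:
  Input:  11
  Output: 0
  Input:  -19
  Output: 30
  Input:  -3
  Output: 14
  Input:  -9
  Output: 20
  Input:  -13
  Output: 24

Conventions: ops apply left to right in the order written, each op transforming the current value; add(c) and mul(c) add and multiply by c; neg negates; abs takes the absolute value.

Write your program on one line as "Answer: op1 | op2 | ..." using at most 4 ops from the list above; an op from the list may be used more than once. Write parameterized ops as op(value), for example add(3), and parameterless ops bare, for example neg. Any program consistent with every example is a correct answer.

add(-2) | add(-3) | neg | add(6)

Check, running the answer program on each example:
  11 -> 9 -> 6 -> -6 -> 0
  -19 -> -21 -> -24 -> 24 -> 30
  -3 -> -5 -> -8 -> 8 -> 14
  -9 -> -11 -> -14 -> 14 -> 20
  -13 -> -15 -> -18 -> 18 -> 24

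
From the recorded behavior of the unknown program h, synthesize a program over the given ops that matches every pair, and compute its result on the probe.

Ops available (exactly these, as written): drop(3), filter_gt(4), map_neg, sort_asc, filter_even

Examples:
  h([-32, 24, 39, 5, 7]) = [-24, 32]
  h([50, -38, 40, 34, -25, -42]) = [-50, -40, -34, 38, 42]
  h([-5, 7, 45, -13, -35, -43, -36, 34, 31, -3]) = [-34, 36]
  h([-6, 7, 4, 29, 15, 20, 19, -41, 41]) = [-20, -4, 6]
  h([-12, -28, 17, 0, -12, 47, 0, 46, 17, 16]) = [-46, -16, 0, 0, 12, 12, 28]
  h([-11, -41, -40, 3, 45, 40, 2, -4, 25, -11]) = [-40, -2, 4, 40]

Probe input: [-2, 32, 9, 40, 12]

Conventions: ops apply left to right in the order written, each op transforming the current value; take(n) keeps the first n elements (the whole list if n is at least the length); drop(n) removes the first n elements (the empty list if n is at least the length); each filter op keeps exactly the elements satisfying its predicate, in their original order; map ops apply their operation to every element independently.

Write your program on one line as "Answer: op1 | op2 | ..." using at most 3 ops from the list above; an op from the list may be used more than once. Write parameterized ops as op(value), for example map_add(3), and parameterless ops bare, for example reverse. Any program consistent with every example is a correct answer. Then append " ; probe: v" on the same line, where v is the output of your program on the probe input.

filter_even | map_neg | sort_asc ; probe: [-40, -32, -12, 2]

Check, running the answer program on each example:
  [-32, 24, 39, 5, 7] -> [-32, 24] -> [32, -24] -> [-24, 32]
  [50, -38, 40, 34, -25, -42] -> [50, -38, 40, 34, -42] -> [-50, 38, -40, -34, 42] -> [-50, -40, -34, 38, 42]
  [-5, 7, 45, -13, -35, -43, -36, 34, 31, -3] -> [-36, 34] -> [36, -34] -> [-34, 36]
  [-6, 7, 4, 29, 15, 20, 19, -41, 41] -> [-6, 4, 20] -> [6, -4, -20] -> [-20, -4, 6]
  [-12, -28, 17, 0, -12, 47, 0, 46, 17, 16] -> [-12, -28, 0, -12, 0, 46, 16] -> [12, 28, 0, 12, 0, -46, -16] -> [-46, -16, 0, 0, 12, 12, 28]
  [-11, -41, -40, 3, 45, 40, 2, -4, 25, -11] -> [-40, 40, 2, -4] -> [40, -40, -2, 4] -> [-40, -2, 4, 40]
  probe: [-2, 32, 9, 40, 12] -> [-2, 32, 40, 12] -> [2, -32, -40, -12] -> [-40, -32, -12, 2]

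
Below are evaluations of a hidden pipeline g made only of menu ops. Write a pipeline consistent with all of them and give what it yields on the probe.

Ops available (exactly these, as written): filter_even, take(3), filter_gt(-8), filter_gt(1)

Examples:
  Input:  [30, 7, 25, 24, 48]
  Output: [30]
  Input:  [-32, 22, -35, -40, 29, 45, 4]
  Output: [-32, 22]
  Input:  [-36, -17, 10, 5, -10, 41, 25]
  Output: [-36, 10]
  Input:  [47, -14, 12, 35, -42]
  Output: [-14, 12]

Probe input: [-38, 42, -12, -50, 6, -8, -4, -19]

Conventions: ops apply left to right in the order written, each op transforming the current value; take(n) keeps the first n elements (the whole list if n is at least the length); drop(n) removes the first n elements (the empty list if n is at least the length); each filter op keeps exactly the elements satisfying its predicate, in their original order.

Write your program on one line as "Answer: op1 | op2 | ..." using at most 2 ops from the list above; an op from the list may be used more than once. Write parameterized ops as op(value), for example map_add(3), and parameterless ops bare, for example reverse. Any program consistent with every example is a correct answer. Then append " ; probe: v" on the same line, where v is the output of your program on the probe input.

take(3) | filter_even ; probe: [-38, 42, -12]

Check, running the answer program on each example:
  [30, 7, 25, 24, 48] -> [30, 7, 25] -> [30]
  [-32, 22, -35, -40, 29, 45, 4] -> [-32, 22, -35] -> [-32, 22]
  [-36, -17, 10, 5, -10, 41, 25] -> [-36, -17, 10] -> [-36, 10]
  [47, -14, 12, 35, -42] -> [47, -14, 12] -> [-14, 12]
  probe: [-38, 42, -12, -50, 6, -8, -4, -19] -> [-38, 42, -12] -> [-38, 42, -12]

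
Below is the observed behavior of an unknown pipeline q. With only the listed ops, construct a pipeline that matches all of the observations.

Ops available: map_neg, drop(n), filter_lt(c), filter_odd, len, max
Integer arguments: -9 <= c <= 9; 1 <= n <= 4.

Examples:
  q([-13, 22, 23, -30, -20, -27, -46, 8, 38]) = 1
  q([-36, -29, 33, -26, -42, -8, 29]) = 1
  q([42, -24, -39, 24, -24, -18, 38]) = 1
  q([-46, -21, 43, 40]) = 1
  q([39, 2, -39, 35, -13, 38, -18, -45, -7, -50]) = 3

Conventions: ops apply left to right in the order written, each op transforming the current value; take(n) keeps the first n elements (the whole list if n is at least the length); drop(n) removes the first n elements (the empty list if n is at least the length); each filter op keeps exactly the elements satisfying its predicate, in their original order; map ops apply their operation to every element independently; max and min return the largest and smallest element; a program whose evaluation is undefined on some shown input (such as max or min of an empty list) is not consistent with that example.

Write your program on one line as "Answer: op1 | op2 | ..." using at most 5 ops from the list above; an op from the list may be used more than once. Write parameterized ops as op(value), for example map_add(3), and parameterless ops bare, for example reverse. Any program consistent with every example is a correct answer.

filter_lt(-4) | drop(1) | filter_odd | map_neg | len

Check, running the answer program on each example:
  [-13, 22, 23, -30, -20, -27, -46, 8, 38] -> [-13, -30, -20, -27, -46] -> [-30, -20, -27, -46] -> [-27] -> [27] -> 1
  [-36, -29, 33, -26, -42, -8, 29] -> [-36, -29, -26, -42, -8] -> [-29, -26, -42, -8] -> [-29] -> [29] -> 1
  [42, -24, -39, 24, -24, -18, 38] -> [-24, -39, -24, -18] -> [-39, -24, -18] -> [-39] -> [39] -> 1
  [-46, -21, 43, 40] -> [-46, -21] -> [-21] -> [-21] -> [21] -> 1
  [39, 2, -39, 35, -13, 38, -18, -45, -7, -50] -> [-39, -13, -18, -45, -7, -50] -> [-13, -18, -45, -7, -50] -> [-13, -45, -7] -> [13, 45, 7] -> 3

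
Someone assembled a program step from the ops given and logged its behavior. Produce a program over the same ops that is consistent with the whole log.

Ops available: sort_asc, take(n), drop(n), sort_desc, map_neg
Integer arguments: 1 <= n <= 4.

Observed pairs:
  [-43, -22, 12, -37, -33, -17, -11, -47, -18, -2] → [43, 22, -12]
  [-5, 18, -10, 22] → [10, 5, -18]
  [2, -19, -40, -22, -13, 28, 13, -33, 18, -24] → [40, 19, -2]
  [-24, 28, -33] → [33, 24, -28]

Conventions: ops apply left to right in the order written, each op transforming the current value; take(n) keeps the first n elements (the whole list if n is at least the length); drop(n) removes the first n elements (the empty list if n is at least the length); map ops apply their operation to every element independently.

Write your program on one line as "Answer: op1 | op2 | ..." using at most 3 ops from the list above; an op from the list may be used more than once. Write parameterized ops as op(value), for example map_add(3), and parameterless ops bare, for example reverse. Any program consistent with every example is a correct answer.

map_neg | take(3) | sort_desc

Check, running the answer program on each example:
  [-43, -22, 12, -37, -33, -17, -11, -47, -18, -2] -> [43, 22, -12, 37, 33, 17, 11, 47, 18, 2] -> [43, 22, -12] -> [43, 22, -12]
  [-5, 18, -10, 22] -> [5, -18, 10, -22] -> [5, -18, 10] -> [10, 5, -18]
  [2, -19, -40, -22, -13, 28, 13, -33, 18, -24] -> [-2, 19, 40, 22, 13, -28, -13, 33, -18, 24] -> [-2, 19, 40] -> [40, 19, -2]
  [-24, 28, -33] -> [24, -28, 33] -> [24, -28, 33] -> [33, 24, -28]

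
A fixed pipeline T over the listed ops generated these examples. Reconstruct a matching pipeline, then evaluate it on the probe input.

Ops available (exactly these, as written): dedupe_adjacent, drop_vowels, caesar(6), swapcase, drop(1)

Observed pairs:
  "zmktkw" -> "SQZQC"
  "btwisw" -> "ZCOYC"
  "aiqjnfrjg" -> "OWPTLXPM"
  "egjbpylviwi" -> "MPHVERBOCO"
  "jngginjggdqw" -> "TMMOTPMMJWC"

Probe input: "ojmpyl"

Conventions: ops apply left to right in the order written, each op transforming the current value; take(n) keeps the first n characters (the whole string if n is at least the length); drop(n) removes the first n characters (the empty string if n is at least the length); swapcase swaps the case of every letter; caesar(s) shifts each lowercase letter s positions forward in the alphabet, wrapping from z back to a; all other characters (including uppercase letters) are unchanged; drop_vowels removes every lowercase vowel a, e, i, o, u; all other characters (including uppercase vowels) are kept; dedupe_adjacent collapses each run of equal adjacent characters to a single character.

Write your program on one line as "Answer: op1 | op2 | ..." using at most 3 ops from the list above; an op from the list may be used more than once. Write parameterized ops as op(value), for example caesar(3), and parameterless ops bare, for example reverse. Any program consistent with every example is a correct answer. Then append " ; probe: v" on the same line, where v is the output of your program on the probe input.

drop(1) | caesar(6) | swapcase ; probe: "PSVER"

Check, running the answer program on each example:
  "zmktkw" -> "mktkw" -> "sqzqc" -> "SQZQC"
  "btwisw" -> "twisw" -> "zcoyc" -> "ZCOYC"
  "aiqjnfrjg" -> "iqjnfrjg" -> "owptlxpm" -> "OWPTLXPM"
  "egjbpylviwi" -> "gjbpylviwi" -> "mphverboco" -> "MPHVERBOCO"
  "jngginjggdqw" -> "ngginjggdqw" -> "tmmotpmmjwc" -> "TMMOTPMMJWC"
  probe: "ojmpyl" -> "jmpyl" -> "psver" -> "PSVER"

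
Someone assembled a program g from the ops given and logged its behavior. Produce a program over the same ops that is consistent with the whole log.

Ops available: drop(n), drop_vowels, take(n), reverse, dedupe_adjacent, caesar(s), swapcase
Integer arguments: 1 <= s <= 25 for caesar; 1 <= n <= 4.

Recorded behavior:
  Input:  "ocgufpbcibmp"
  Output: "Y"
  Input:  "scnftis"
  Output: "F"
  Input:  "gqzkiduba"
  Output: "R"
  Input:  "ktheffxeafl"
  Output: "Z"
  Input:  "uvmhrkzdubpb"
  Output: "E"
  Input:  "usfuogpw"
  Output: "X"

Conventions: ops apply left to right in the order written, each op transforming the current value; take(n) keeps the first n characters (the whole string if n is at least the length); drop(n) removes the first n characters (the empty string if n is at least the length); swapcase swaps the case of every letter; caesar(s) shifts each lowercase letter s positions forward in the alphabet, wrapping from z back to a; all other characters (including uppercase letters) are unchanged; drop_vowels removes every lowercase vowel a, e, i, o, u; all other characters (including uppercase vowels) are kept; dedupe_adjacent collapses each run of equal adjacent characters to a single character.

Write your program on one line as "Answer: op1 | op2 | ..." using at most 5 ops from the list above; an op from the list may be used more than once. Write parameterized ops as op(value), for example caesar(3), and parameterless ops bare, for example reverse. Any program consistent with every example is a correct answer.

drop(2) | caesar(18) | swapcase | take(1)

Check, running the answer program on each example:
  "ocgufpbcibmp" -> "gufpbcibmp" -> "ymxhtuateh" -> "YMXHTUATEH" -> "Y"
  "scnftis" -> "nftis" -> "fxlak" -> "FXLAK" -> "F"
  "gqzkiduba" -> "zkiduba" -> "rcavmts" -> "RCAVMTS" -> "R"
  "ktheffxeafl" -> "heffxeafl" -> "zwxxpwsxd" -> "ZWXXPWSXD" -> "Z"
  "uvmhrkzdubpb" -> "mhrkzdubpb" -> "ezjcrvmtht" -> "EZJCRVMTHT" -> "E"
  "usfuogpw" -> "fuogpw" -> "xmgyho" -> "XMGYHO" -> "X"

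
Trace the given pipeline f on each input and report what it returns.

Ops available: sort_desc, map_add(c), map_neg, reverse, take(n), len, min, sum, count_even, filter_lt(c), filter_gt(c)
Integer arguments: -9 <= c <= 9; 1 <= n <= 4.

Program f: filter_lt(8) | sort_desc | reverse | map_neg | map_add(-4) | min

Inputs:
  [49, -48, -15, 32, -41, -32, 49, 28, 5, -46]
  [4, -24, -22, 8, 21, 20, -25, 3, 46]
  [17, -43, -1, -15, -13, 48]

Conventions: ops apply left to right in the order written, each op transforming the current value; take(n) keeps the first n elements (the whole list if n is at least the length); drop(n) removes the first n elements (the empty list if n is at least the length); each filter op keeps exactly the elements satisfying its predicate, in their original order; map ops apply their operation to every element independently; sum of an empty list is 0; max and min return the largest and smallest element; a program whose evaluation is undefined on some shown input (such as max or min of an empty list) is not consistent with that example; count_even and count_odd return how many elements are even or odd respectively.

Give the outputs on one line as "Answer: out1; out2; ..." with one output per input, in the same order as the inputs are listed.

Execution, op by op:
  [49, -48, -15, 32, -41, -32, 49, 28, 5, -46] -> [-48, -15, -41, -32, 5, -46] -> [5, -15, -32, -41, -46, -48] -> [-48, -46, -41, -32, -15, 5] -> [48, 46, 41, 32, 15, -5] -> [44, 42, 37, 28, 11, -9] -> -9
  [4, -24, -22, 8, 21, 20, -25, 3, 46] -> [4, -24, -22, -25, 3] -> [4, 3, -22, -24, -25] -> [-25, -24, -22, 3, 4] -> [25, 24, 22, -3, -4] -> [21, 20, 18, -7, -8] -> -8
  [17, -43, -1, -15, -13, 48] -> [-43, -1, -15, -13] -> [-1, -13, -15, -43] -> [-43, -15, -13, -1] -> [43, 15, 13, 1] -> [39, 11, 9, -3] -> -3

-9; -8; -3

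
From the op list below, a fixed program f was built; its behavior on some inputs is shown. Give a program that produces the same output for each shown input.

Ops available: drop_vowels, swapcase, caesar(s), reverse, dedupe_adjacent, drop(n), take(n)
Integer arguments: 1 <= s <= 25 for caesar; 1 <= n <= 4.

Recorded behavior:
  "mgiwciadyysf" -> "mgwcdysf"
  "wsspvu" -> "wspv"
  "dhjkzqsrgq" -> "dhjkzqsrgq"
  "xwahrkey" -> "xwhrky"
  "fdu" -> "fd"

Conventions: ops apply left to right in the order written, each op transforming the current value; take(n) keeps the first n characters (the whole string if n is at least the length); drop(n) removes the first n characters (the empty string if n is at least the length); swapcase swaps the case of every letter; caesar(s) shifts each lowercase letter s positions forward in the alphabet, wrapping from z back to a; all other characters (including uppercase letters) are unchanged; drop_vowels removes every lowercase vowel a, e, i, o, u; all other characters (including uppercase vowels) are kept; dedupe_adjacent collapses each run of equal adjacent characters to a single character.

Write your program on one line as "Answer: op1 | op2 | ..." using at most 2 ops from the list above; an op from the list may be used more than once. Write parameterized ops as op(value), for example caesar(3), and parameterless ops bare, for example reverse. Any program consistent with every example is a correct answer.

drop_vowels | dedupe_adjacent

Check, running the answer program on each example:
  "mgiwciadyysf" -> "mgwcdyysf" -> "mgwcdysf"
  "wsspvu" -> "wsspv" -> "wspv"
  "dhjkzqsrgq" -> "dhjkzqsrgq" -> "dhjkzqsrgq"
  "xwahrkey" -> "xwhrky" -> "xwhrky"
  "fdu" -> "fd" -> "fd"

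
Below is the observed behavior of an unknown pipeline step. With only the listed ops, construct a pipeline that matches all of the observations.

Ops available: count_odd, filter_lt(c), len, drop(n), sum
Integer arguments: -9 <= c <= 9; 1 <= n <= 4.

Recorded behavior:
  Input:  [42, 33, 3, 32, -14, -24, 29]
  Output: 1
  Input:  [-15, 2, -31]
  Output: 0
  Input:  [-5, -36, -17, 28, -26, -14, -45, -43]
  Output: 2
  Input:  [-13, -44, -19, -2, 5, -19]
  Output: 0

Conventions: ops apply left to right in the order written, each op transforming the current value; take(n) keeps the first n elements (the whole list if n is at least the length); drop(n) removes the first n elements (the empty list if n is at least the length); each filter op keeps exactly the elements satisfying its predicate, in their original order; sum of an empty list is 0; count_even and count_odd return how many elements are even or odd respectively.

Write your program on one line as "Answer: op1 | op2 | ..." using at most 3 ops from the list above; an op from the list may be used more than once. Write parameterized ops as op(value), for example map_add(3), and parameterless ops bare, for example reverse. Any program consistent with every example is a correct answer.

drop(3) | drop(3) | count_odd

Check, running the answer program on each example:
  [42, 33, 3, 32, -14, -24, 29] -> [32, -14, -24, 29] -> [29] -> 1
  [-15, 2, -31] -> [] -> [] -> 0
  [-5, -36, -17, 28, -26, -14, -45, -43] -> [28, -26, -14, -45, -43] -> [-45, -43] -> 2
  [-13, -44, -19, -2, 5, -19] -> [-2, 5, -19] -> [] -> 0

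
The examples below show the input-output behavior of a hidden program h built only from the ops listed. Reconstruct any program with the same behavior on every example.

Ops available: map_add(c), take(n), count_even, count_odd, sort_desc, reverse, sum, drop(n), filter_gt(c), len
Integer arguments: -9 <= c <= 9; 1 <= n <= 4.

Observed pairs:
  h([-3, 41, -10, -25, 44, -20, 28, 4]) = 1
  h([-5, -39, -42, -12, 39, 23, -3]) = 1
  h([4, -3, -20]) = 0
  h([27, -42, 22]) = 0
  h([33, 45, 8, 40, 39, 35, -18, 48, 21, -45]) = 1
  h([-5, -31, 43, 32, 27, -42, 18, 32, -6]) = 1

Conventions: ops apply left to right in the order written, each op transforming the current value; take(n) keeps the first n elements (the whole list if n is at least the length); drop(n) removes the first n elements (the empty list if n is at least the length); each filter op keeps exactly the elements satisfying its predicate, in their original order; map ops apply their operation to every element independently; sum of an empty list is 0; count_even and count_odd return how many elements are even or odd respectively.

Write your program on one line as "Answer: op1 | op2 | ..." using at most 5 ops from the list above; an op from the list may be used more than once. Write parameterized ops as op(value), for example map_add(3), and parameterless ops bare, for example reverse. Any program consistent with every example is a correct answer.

map_add(7) | drop(3) | take(1) | len

Check, running the answer program on each example:
  [-3, 41, -10, -25, 44, -20, 28, 4] -> [4, 48, -3, -18, 51, -13, 35, 11] -> [-18, 51, -13, 35, 11] -> [-18] -> 1
  [-5, -39, -42, -12, 39, 23, -3] -> [2, -32, -35, -5, 46, 30, 4] -> [-5, 46, 30, 4] -> [-5] -> 1
  [4, -3, -20] -> [11, 4, -13] -> [] -> [] -> 0
  [27, -42, 22] -> [34, -35, 29] -> [] -> [] -> 0
  [33, 45, 8, 40, 39, 35, -18, 48, 21, -45] -> [40, 52, 15, 47, 46, 42, -11, 55, 28, -38] -> [47, 46, 42, -11, 55, 28, -38] -> [47] -> 1
  [-5, -31, 43, 32, 27, -42, 18, 32, -6] -> [2, -24, 50, 39, 34, -35, 25, 39, 1] -> [39, 34, -35, 25, 39, 1] -> [39] -> 1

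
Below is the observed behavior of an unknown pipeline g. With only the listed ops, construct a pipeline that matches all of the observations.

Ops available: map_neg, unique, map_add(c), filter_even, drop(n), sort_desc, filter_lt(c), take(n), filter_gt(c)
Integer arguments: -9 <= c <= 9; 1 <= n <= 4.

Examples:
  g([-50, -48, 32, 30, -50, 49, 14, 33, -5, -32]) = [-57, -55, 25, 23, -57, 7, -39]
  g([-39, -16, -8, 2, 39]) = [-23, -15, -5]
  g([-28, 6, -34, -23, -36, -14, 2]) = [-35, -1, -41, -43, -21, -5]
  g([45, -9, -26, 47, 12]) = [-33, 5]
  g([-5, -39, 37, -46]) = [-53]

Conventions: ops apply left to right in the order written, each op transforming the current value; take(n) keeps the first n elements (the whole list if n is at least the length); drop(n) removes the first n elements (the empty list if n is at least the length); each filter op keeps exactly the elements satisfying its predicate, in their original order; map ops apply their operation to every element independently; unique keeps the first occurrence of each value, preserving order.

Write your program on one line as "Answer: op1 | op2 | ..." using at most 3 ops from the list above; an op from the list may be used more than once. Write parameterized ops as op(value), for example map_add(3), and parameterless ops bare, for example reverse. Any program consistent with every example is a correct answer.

filter_even | map_add(-7)

Check, running the answer program on each example:
  [-50, -48, 32, 30, -50, 49, 14, 33, -5, -32] -> [-50, -48, 32, 30, -50, 14, -32] -> [-57, -55, 25, 23, -57, 7, -39]
  [-39, -16, -8, 2, 39] -> [-16, -8, 2] -> [-23, -15, -5]
  [-28, 6, -34, -23, -36, -14, 2] -> [-28, 6, -34, -36, -14, 2] -> [-35, -1, -41, -43, -21, -5]
  [45, -9, -26, 47, 12] -> [-26, 12] -> [-33, 5]
  [-5, -39, 37, -46] -> [-46] -> [-53]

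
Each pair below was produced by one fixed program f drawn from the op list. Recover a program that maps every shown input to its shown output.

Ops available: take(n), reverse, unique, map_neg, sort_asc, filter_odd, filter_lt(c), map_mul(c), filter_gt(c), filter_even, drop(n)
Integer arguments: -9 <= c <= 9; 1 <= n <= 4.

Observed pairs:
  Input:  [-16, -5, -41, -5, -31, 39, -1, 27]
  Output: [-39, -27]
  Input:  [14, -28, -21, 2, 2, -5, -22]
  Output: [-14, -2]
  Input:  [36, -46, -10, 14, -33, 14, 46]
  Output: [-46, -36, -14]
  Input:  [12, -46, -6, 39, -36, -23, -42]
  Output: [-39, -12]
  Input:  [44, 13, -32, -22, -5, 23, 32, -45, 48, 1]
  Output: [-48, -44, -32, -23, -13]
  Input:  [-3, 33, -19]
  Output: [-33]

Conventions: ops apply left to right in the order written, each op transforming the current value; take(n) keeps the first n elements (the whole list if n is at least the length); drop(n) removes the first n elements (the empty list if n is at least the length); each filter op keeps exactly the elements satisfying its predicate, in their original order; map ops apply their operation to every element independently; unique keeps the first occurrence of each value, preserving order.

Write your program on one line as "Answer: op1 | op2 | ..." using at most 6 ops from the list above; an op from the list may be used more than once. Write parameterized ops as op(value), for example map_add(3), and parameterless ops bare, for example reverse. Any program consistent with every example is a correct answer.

sort_asc | unique | map_neg | filter_lt(-1) | reverse

Check, running the answer program on each example:
  [-16, -5, -41, -5, -31, 39, -1, 27] -> [-41, -31, -16, -5, -5, -1, 27, 39] -> [-41, -31, -16, -5, -1, 27, 39] -> [41, 31, 16, 5, 1, -27, -39] -> [-27, -39] -> [-39, -27]
  [14, -28, -21, 2, 2, -5, -22] -> [-28, -22, -21, -5, 2, 2, 14] -> [-28, -22, -21, -5, 2, 14] -> [28, 22, 21, 5, -2, -14] -> [-2, -14] -> [-14, -2]
  [36, -46, -10, 14, -33, 14, 46] -> [-46, -33, -10, 14, 14, 36, 46] -> [-46, -33, -10, 14, 36, 46] -> [46, 33, 10, -14, -36, -46] -> [-14, -36, -46] -> [-46, -36, -14]
  [12, -46, -6, 39, -36, -23, -42] -> [-46, -42, -36, -23, -6, 12, 39] -> [-46, -42, -36, -23, -6, 12, 39] -> [46, 42, 36, 23, 6, -12, -39] -> [-12, -39] -> [-39, -12]
  [44, 13, -32, -22, -5, 23, 32, -45, 48, 1] -> [-45, -32, -22, -5, 1, 13, 23, 32, 44, 48] -> [-45, -32, -22, -5, 1, 13, 23, 32, 44, 48] -> [45, 32, 22, 5, -1, -13, -23, -32, -44, -48] -> [-13, -23, -32, -44, -48] -> [-48, -44, -32, -23, -13]
  [-3, 33, -19] -> [-19, -3, 33] -> [-19, -3, 33] -> [19, 3, -33] -> [-33] -> [-33]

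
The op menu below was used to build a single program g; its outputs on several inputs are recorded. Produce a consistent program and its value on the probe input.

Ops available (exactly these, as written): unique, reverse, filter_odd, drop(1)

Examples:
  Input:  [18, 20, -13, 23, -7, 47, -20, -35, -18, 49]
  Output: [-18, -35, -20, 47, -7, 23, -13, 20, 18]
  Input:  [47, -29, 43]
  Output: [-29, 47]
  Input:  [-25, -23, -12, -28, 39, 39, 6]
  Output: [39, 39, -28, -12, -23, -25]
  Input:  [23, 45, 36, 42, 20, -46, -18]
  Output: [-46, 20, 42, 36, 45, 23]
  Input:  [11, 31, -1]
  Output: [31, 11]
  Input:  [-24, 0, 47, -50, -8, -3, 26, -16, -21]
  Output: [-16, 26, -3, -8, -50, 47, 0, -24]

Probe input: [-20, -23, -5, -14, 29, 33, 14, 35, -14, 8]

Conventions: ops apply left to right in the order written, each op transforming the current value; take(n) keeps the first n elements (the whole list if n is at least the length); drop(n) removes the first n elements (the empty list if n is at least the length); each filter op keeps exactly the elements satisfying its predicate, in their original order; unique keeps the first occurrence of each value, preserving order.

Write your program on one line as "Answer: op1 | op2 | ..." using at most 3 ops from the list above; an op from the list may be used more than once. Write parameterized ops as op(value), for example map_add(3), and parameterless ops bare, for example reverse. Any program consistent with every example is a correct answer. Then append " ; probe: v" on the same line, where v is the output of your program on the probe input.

reverse | drop(1) ; probe: [-14, 35, 14, 33, 29, -14, -5, -23, -20]

Check, running the answer program on each example:
  [18, 20, -13, 23, -7, 47, -20, -35, -18, 49] -> [49, -18, -35, -20, 47, -7, 23, -13, 20, 18] -> [-18, -35, -20, 47, -7, 23, -13, 20, 18]
  [47, -29, 43] -> [43, -29, 47] -> [-29, 47]
  [-25, -23, -12, -28, 39, 39, 6] -> [6, 39, 39, -28, -12, -23, -25] -> [39, 39, -28, -12, -23, -25]
  [23, 45, 36, 42, 20, -46, -18] -> [-18, -46, 20, 42, 36, 45, 23] -> [-46, 20, 42, 36, 45, 23]
  [11, 31, -1] -> [-1, 31, 11] -> [31, 11]
  [-24, 0, 47, -50, -8, -3, 26, -16, -21] -> [-21, -16, 26, -3, -8, -50, 47, 0, -24] -> [-16, 26, -3, -8, -50, 47, 0, -24]
  probe: [-20, -23, -5, -14, 29, 33, 14, 35, -14, 8] -> [8, -14, 35, 14, 33, 29, -14, -5, -23, -20] -> [-14, 35, 14, 33, 29, -14, -5, -23, -20]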